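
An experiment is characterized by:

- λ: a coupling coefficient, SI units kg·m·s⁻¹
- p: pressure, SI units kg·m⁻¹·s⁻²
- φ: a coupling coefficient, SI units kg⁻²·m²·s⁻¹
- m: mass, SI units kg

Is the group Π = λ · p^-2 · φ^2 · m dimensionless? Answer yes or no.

no

Sum the exponent of each base dimension across the product:
  M: [λ]_M − 2·[p]_M + 2·[φ]_M + [m]_M = (1) − 2·(1) + 2·(-2) + (1) = -4
  L: [λ]_L − 2·[p]_L + 2·[φ]_L + [m]_L = (1) − 2·(-1) + 2·(2) + (0) = 7
  T: [λ]_T − 2·[p]_T + 2·[φ]_T + [m]_T = (-1) − 2·(-2) + 2·(-1) + (0) = 1
Net dimensions [M⁻⁴ L⁷ T] ≠ [1] — not dimensionless.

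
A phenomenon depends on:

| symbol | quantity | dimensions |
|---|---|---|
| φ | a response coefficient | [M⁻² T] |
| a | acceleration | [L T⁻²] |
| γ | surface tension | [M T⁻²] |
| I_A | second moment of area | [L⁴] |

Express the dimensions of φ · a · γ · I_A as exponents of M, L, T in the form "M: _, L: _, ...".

Collect each base-dimension exponent across the product:
  M: (-2) + (0) + (1) + (0) = -1
  L: (0) + (1) + (0) + (4) = 5
  T: (1) + (-2) + (-2) + (0) = -3
So the dimensions are [M⁻¹ L⁵ T⁻³].

M: -1, L: 5, T: -3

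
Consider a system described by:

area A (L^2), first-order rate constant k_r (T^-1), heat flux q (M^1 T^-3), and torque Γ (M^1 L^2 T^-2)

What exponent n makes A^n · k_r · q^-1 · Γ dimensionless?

-1

Balance the L exponent: (2)·n from A, plus (0) − (0) + (2) = 2 from the rest, must sum to zero.
2n + 2 = 0, so n = -1.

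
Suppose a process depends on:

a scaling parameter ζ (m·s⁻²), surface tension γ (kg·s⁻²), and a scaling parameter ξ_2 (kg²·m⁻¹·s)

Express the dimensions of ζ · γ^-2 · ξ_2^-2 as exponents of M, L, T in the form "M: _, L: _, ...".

Collect each base-dimension exponent across the product:
  M: (0) − 2·(1) − 2·(2) = -6
  L: (1) − 2·(0) − 2·(-1) = 3
  T: (-2) − 2·(-2) − 2·(1) = 0
So the dimensions are [M⁻⁶ L³].

M: -6, L: 3, T: 0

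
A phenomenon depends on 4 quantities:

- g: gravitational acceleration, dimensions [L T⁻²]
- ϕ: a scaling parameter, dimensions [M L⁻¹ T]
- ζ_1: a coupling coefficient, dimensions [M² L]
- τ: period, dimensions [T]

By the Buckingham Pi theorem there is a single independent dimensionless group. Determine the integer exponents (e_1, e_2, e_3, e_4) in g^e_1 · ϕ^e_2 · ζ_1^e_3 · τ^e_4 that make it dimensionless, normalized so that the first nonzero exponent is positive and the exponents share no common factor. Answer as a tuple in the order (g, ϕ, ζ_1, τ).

(3, 2, -1, 4)

M: e_1·(0) + e_2·(1) + e_3·(2) + e_4·(0) = 0
L: e_1·(1) + e_2·(-1) + e_3·(1) + e_4·(0) = 0
T: e_1·(-2) + e_2·(1) + e_3·(0) + e_4·(1) = 0
Solving this homogeneous linear system for the smallest-integer solution (first nonzero entry positive) gives (3, 2, -1, 4).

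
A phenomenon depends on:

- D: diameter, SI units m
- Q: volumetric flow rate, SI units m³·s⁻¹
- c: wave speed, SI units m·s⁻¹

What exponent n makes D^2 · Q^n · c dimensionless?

Balance the L exponent: (3)·n from Q, plus 2·(1) + (1) = 3 from the rest, must sum to zero.
3n + 3 = 0, so n = -1.

-1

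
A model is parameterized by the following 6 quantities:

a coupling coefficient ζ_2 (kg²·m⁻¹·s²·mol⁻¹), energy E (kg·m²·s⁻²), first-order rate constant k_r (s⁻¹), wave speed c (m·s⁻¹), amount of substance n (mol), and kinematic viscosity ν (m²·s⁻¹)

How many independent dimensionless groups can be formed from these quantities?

There are 6 variables and 4 base dimensions (M, L, T, N).
The dimension matrix has rank 4.
Independent dimensionless groups: 6 − 4 = 2.

2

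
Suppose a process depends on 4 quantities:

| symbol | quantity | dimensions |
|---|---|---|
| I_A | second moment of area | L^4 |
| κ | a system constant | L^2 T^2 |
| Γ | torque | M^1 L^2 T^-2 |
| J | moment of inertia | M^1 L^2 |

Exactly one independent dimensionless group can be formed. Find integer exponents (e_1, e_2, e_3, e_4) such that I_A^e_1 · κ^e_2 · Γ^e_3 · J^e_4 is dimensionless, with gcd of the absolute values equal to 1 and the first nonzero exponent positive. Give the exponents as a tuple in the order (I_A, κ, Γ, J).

M: e_1·(0) + e_2·(0) + e_3·(1) + e_4·(1) = 0
L: e_1·(4) + e_2·(2) + e_3·(2) + e_4·(2) = 0
T: e_1·(0) + e_2·(2) + e_3·(-2) + e_4·(0) = 0
Solving this homogeneous linear system for the smallest-integer solution (first nonzero entry positive) gives (1, -2, -2, 2).

(1, -2, -2, 2)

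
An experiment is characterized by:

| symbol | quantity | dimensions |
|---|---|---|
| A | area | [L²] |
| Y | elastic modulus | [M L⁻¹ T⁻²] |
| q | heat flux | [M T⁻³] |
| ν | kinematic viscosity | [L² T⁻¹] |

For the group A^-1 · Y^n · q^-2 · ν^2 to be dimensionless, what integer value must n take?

2

Balance the M exponent: (1)·n from Y, plus −(0) − 2·(1) + 2·(0) = -2 from the rest, must sum to zero.
n − 2 = 0, so n = 2.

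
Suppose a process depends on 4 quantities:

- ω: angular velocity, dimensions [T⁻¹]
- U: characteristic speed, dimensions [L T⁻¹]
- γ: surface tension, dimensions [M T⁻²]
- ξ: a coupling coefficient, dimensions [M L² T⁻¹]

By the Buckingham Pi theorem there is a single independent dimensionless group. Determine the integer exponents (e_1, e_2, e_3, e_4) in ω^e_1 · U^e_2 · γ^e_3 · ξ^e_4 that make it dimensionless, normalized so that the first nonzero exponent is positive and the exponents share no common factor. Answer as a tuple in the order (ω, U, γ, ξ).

(3, -2, -1, 1)

M: e_1·(0) + e_2·(0) + e_3·(1) + e_4·(1) = 0
L: e_1·(0) + e_2·(1) + e_3·(0) + e_4·(2) = 0
T: e_1·(-1) + e_2·(-1) + e_3·(-2) + e_4·(-1) = 0
Solving this homogeneous linear system for the smallest-integer solution (first nonzero entry positive) gives (3, -2, -1, 1).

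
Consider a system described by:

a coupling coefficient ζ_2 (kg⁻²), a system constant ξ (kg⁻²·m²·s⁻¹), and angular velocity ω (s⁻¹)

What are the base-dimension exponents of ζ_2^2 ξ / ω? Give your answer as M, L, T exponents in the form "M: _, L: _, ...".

M: -6, L: 2, T: 0

Collect each base-dimension exponent across the product:
  M: 2·(-2) + (-2) − (0) = -6
  L: 2·(0) + (2) − (0) = 2
  T: 2·(0) + (-1) − (-1) = 0
So the dimensions are [M⁻⁶ L²].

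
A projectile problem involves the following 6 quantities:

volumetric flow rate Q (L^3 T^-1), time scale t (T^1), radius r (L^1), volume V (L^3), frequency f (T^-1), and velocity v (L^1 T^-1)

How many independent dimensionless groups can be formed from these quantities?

There are 6 variables and 2 base dimensions (L, T).
The dimension matrix has rank 2.
Independent dimensionless groups: 6 − 2 = 4.

4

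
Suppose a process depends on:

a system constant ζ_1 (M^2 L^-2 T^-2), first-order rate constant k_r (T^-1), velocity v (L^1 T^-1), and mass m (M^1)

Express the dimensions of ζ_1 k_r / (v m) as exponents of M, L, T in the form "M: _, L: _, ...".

M: 1, L: -3, T: -2

Collect each base-dimension exponent across the product:
  M: (2) + (0) − (0) − (1) = 1
  L: (-2) + (0) − (1) − (0) = -3
  T: (-2) + (-1) − (-1) − (0) = -2
So the dimensions are [M L⁻³ T⁻²].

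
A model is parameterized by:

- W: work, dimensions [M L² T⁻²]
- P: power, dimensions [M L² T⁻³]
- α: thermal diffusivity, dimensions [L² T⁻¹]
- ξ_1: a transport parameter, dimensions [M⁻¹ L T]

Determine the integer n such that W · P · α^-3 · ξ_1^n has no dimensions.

Balance the M exponent: (-1)·n from ξ_1, plus (1) + (1) − 3·(0) = 2 from the rest, must sum to zero.
−n + 2 = 0, so n = 2.

2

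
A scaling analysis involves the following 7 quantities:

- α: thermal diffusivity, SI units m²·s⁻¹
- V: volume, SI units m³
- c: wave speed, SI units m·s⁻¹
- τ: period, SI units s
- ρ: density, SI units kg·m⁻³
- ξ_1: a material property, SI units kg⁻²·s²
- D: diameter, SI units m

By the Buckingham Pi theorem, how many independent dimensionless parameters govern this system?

There are 7 variables and 3 base dimensions (M, L, T).
The dimension matrix has rank 3.
Independent dimensionless groups: 7 − 3 = 4.

4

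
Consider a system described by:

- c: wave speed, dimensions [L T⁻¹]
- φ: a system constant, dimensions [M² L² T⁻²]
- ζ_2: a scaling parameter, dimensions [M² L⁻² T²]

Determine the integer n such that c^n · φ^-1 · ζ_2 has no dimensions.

4

Balance the L exponent: (1)·n from c, plus −(2) + (-2) = -4 from the rest, must sum to zero.
n − 4 = 0, so n = 4.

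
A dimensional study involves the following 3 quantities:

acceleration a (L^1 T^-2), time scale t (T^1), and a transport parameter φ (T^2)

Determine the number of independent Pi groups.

1

There are 3 variables and 2 base dimensions (L, T).
The dimension matrix has rank 2.
Independent dimensionless groups: 3 − 2 = 1.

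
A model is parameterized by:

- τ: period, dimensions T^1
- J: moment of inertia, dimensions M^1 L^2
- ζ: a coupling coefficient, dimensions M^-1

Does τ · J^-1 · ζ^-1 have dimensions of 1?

Sum the exponent of each base dimension across the product:
  M: [τ]_M − [J]_M − [ζ]_M = (0) − (1) − (-1) = 0
  L: [τ]_L − [J]_L − [ζ]_L = (0) − (2) − (0) = -2
  T: [τ]_T − [J]_T − [ζ]_T = (1) − (0) − (0) = 1
Net dimensions [L⁻² T] ≠ [1] — not dimensionless.

no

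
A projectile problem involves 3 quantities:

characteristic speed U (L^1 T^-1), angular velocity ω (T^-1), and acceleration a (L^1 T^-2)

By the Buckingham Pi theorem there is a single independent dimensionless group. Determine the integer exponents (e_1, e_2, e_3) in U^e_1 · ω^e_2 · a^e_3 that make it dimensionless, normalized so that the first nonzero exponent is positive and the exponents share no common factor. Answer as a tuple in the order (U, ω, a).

L: e_1·(1) + e_2·(0) + e_3·(1) = 0
T: e_1·(-1) + e_2·(-1) + e_3·(-2) = 0
Solving this homogeneous linear system for the smallest-integer solution (first nonzero entry positive) gives (1, 1, -1).

(1, 1, -1)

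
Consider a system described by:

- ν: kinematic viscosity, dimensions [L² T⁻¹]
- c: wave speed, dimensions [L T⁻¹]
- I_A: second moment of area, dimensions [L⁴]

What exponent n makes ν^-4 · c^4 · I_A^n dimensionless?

1

Balance the L exponent: (4)·n from I_A, plus −4·(2) + 4·(1) = -4 from the rest, must sum to zero.
4n − 4 = 0, so n = 1.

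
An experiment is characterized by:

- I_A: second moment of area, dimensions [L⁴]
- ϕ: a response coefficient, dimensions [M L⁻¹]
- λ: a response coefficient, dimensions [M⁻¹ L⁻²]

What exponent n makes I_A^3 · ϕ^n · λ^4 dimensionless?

4

Balance the M exponent: (1)·n from ϕ, plus 3·(0) + 4·(-1) = -4 from the rest, must sum to zero.
n − 4 = 0, so n = 4.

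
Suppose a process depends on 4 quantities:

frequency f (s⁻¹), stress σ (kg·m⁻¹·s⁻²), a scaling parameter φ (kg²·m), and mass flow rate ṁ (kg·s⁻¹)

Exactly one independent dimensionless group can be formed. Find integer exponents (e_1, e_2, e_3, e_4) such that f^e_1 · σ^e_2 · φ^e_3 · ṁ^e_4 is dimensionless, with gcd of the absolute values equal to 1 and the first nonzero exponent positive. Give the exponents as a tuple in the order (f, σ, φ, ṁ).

(1, 1, 1, -3)

M: e_1·(0) + e_2·(1) + e_3·(2) + e_4·(1) = 0
L: e_1·(0) + e_2·(-1) + e_3·(1) + e_4·(0) = 0
T: e_1·(-1) + e_2·(-2) + e_3·(0) + e_4·(-1) = 0
Solving this homogeneous linear system for the smallest-integer solution (first nonzero entry positive) gives (1, 1, 1, -3).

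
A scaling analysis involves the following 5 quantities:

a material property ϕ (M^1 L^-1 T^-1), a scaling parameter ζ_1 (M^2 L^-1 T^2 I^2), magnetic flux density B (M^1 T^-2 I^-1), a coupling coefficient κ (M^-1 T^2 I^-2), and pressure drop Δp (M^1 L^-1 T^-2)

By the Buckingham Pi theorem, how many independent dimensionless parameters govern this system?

There are 5 variables and 4 base dimensions (M, L, T, I).
The dimension matrix has rank 4.
Independent dimensionless groups: 5 − 4 = 1.

1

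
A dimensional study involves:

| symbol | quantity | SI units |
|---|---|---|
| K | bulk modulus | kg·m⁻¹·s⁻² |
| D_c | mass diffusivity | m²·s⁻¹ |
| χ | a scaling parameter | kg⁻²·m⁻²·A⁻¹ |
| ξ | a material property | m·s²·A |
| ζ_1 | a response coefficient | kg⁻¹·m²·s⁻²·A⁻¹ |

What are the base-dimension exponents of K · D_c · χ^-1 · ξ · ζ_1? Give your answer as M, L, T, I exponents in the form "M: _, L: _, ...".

Collect each base-dimension exponent across the product:
  M: (1) + (0) − (-2) + (0) + (-1) = 2
  L: (-1) + (2) − (-2) + (1) + (2) = 6
  T: (-2) + (-1) − (0) + (2) + (-2) = -3
  I: (0) + (0) − (-1) + (1) + (-1) = 1
So the dimensions are [M² L⁶ T⁻³ I].

M: 2, L: 6, T: -3, I: 1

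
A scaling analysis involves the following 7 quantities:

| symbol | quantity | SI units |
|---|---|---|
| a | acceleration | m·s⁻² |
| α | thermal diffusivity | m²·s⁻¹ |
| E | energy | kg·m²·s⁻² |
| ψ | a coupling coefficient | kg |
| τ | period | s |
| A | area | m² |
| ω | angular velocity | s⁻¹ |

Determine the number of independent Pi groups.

4

There are 7 variables and 3 base dimensions (M, L, T).
The dimension matrix has rank 3.
Independent dimensionless groups: 7 − 3 = 4.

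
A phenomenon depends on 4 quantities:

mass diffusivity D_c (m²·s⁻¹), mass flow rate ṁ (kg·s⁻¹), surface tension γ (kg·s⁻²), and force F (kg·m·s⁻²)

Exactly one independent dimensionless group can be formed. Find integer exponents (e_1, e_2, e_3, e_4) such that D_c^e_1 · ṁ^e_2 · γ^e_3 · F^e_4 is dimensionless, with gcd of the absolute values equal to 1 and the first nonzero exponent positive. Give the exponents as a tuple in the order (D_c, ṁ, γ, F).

M: e_1·(0) + e_2·(1) + e_3·(1) + e_4·(1) = 0
L: e_1·(2) + e_2·(0) + e_3·(0) + e_4·(1) = 0
T: e_1·(-1) + e_2·(-1) + e_3·(-2) + e_4·(-2) = 0
Solving this homogeneous linear system for the smallest-integer solution (first nonzero entry positive) gives (1, 1, 1, -2).

(1, 1, 1, -2)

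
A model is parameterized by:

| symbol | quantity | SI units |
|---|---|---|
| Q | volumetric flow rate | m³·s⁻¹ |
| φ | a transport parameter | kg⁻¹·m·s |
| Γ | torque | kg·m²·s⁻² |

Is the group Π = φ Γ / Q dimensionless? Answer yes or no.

Sum the exponent of each base dimension across the product:
  M: −[Q]_M + [φ]_M + [Γ]_M = −(0) + (-1) + (1) = 0
  L: −[Q]_L + [φ]_L + [Γ]_L = −(3) + (1) + (2) = 0
  T: −[Q]_T + [φ]_T + [Γ]_T = −(-1) + (1) + (-2) = 0
All base exponents vanish — dimensionless.

yes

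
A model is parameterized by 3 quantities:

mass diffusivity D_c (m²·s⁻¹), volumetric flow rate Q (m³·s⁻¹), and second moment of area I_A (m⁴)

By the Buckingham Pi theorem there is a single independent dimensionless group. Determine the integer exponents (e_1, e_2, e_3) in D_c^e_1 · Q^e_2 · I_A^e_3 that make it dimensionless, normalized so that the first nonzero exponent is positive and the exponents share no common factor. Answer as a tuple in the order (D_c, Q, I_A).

L: e_1·(2) + e_2·(3) + e_3·(4) = 0
T: e_1·(-1) + e_2·(-1) + e_3·(0) = 0
Solving this homogeneous linear system for the smallest-integer solution (first nonzero entry positive) gives (4, -4, 1).

(4, -4, 1)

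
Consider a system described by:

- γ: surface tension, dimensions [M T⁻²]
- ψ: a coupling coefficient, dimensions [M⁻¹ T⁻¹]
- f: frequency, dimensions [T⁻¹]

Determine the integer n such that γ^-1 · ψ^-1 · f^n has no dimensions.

3

Balance the T exponent: (-1)·n from f, plus −(-2) − (-1) = 3 from the rest, must sum to zero.
−n + 3 = 0, so n = 3.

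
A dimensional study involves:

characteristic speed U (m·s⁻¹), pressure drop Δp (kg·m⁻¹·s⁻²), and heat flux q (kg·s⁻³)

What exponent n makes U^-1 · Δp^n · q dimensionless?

Balance the M exponent: (1)·n from Δp, plus −(0) + (1) = 1 from the rest, must sum to zero.
n + 1 = 0, so n = -1.

-1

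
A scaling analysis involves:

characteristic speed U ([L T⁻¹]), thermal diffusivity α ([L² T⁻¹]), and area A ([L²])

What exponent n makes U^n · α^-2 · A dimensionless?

2

Balance the L exponent: (1)·n from U, plus −2·(2) + (2) = -2 from the rest, must sum to zero.
n − 2 = 0, so n = 2.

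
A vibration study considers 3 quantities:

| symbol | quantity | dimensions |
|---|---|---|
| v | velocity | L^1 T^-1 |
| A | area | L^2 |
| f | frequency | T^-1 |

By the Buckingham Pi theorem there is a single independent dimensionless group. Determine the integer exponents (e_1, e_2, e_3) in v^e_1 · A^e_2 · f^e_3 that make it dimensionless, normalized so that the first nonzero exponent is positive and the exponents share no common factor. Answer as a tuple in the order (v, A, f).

(2, -1, -2)

L: e_1·(1) + e_2·(2) + e_3·(0) = 0
T: e_1·(-1) + e_2·(0) + e_3·(-1) = 0
Solving this homogeneous linear system for the smallest-integer solution (first nonzero entry positive) gives (2, -1, -2).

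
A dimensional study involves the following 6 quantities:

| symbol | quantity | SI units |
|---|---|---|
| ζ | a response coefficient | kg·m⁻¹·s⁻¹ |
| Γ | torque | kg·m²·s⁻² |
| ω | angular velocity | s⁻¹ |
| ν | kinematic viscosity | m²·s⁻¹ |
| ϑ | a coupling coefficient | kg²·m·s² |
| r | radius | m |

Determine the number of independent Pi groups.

3

There are 6 variables and 3 base dimensions (M, L, T).
The dimension matrix has rank 3.
Independent dimensionless groups: 6 − 3 = 3.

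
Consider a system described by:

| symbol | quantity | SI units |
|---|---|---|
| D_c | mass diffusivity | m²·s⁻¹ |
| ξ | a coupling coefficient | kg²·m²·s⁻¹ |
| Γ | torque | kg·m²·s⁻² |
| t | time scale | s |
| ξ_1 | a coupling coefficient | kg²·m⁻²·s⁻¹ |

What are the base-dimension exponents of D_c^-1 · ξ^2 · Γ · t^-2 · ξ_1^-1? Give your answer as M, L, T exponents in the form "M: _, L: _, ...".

M: 3, L: 6, T: -4

Collect each base-dimension exponent across the product:
  M: −(0) + 2·(2) + (1) − 2·(0) − (2) = 3
  L: −(2) + 2·(2) + (2) − 2·(0) − (-2) = 6
  T: −(-1) + 2·(-1) + (-2) − 2·(1) − (-1) = -4
So the dimensions are [M³ L⁶ T⁻⁴].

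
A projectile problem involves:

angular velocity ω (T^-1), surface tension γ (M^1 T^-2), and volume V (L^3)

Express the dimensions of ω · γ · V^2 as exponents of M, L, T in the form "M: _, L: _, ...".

M: 1, L: 6, T: -3

Collect each base-dimension exponent across the product:
  M: (0) + (1) + 2·(0) = 1
  L: (0) + (0) + 2·(3) = 6
  T: (-1) + (-2) + 2·(0) = -3
So the dimensions are [M L⁶ T⁻³].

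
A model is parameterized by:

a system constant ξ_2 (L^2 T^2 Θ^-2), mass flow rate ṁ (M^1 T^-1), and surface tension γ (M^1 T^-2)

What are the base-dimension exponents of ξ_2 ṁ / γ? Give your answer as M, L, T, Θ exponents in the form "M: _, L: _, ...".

Collect each base-dimension exponent across the product:
  M: (0) + (1) − (1) = 0
  L: (2) + (0) − (0) = 2
  T: (2) + (-1) − (-2) = 3
  Θ: (-2) + (0) − (0) = -2
So the dimensions are [L² T³ Θ⁻²].

M: 0, L: 2, T: 3, Θ: -2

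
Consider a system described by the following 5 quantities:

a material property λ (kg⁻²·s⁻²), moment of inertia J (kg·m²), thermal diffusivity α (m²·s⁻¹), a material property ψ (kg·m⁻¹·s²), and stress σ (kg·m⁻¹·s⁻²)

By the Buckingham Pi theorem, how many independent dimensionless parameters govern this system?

2

There are 5 variables and 3 base dimensions (M, L, T).
The dimension matrix has rank 3.
Independent dimensionless groups: 5 − 3 = 2.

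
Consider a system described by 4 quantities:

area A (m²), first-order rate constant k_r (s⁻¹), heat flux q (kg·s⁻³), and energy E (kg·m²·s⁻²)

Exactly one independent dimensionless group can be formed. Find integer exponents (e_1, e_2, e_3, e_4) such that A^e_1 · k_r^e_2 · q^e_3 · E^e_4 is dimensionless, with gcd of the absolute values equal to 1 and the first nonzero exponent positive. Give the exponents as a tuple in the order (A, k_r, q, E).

(1, -1, 1, -1)

M: e_1·(0) + e_2·(0) + e_3·(1) + e_4·(1) = 0
L: e_1·(2) + e_2·(0) + e_3·(0) + e_4·(2) = 0
T: e_1·(0) + e_2·(-1) + e_3·(-3) + e_4·(-2) = 0
Solving this homogeneous linear system for the smallest-integer solution (first nonzero entry positive) gives (1, -1, 1, -1).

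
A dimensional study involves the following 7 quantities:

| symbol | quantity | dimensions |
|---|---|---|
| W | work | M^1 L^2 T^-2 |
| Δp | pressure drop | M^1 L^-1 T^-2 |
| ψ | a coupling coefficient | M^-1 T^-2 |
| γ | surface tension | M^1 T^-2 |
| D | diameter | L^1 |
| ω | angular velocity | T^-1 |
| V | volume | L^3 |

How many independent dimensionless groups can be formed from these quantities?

4

There are 7 variables and 3 base dimensions (M, L, T).
The dimension matrix has rank 3.
Independent dimensionless groups: 7 − 3 = 4.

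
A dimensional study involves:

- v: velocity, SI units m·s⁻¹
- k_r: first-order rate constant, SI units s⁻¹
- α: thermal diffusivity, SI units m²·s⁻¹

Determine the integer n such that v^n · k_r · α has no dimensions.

Balance the L exponent: (1)·n from v, plus (0) + (2) = 2 from the rest, must sum to zero.
n + 2 = 0, so n = -2.

-2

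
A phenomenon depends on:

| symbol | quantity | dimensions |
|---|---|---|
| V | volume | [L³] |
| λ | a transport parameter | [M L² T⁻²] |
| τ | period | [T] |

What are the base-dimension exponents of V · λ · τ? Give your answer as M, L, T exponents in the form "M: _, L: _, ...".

Collect each base-dimension exponent across the product:
  M: (0) + (1) + (0) = 1
  L: (3) + (2) + (0) = 5
  T: (0) + (-2) + (1) = -1
So the dimensions are [M L⁵ T⁻¹].

M: 1, L: 5, T: -1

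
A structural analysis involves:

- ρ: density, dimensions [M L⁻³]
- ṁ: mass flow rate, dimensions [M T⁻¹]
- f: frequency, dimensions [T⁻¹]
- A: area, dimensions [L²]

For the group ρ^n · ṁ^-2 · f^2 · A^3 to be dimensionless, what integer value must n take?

2

Balance the M exponent: (1)·n from ρ, plus −2·(1) + 2·(0) + 3·(0) = -2 from the rest, must sum to zero.
n − 2 = 0, so n = 2.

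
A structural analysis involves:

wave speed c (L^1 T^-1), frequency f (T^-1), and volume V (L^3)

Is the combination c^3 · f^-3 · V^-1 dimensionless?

yes

Sum the exponent of each base dimension across the product:
  M: 3·[c]_M − 3·[f]_M − [V]_M = 3·(0) − 3·(0) − (0) = 0
  L: 3·[c]_L − 3·[f]_L − [V]_L = 3·(1) − 3·(0) − (3) = 0
  T: 3·[c]_T − 3·[f]_T − [V]_T = 3·(-1) − 3·(-1) − (0) = 0
All base exponents vanish — dimensionless.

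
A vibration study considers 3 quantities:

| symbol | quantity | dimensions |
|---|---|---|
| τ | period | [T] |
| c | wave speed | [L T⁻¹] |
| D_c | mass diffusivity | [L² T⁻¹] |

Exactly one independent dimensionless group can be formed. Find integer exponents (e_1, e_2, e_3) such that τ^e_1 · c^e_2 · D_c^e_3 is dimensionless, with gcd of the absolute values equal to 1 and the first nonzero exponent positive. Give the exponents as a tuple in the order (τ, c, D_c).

(1, 2, -1)

L: e_1·(0) + e_2·(1) + e_3·(2) = 0
T: e_1·(1) + e_2·(-1) + e_3·(-1) = 0
Solving this homogeneous linear system for the smallest-integer solution (first nonzero entry positive) gives (1, 2, -1).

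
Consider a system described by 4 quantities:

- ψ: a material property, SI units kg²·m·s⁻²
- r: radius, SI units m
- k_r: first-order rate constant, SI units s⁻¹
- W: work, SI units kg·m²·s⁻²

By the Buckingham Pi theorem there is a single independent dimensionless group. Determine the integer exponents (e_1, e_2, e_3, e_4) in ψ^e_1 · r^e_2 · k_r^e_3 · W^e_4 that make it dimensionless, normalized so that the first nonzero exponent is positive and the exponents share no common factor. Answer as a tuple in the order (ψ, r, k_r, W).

(1, 3, 2, -2)

M: e_1·(2) + e_2·(0) + e_3·(0) + e_4·(1) = 0
L: e_1·(1) + e_2·(1) + e_3·(0) + e_4·(2) = 0
T: e_1·(-2) + e_2·(0) + e_3·(-1) + e_4·(-2) = 0
Solving this homogeneous linear system for the smallest-integer solution (first nonzero entry positive) gives (1, 3, 2, -2).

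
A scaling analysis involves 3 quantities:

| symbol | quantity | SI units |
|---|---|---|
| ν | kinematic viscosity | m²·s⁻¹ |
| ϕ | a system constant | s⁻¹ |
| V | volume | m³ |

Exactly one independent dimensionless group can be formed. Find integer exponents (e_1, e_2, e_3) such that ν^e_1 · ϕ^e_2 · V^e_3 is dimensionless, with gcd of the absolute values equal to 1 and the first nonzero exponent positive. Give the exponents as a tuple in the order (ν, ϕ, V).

(3, -3, -2)

L: e_1·(2) + e_2·(0) + e_3·(3) = 0
T: e_1·(-1) + e_2·(-1) + e_3·(0) = 0
Solving this homogeneous linear system for the smallest-integer solution (first nonzero entry positive) gives (3, -3, -2).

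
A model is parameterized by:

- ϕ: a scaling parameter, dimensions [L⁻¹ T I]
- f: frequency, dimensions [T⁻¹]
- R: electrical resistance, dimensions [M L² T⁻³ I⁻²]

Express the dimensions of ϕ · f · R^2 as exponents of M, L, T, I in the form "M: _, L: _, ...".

M: 2, L: 3, T: -6, I: -3

Collect each base-dimension exponent across the product:
  M: (0) + (0) + 2·(1) = 2
  L: (-1) + (0) + 2·(2) = 3
  T: (1) + (-1) + 2·(-3) = -6
  I: (1) + (0) + 2·(-2) = -3
So the dimensions are [M² L³ T⁻⁶ I⁻³].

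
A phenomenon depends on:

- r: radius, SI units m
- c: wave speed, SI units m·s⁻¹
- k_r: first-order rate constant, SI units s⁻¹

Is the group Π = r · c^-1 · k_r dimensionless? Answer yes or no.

Sum the exponent of each base dimension across the product:
  M: [r]_M − [c]_M + [k_r]_M = (0) − (0) + (0) = 0
  L: [r]_L − [c]_L + [k_r]_L = (1) − (1) + (0) = 0
  T: [r]_T − [c]_T + [k_r]_T = (0) − (-1) + (-1) = 0
  I: [r]_I − [c]_I + [k_r]_I = (0) − (0) + (0) = 0
All base exponents vanish — dimensionless.

yes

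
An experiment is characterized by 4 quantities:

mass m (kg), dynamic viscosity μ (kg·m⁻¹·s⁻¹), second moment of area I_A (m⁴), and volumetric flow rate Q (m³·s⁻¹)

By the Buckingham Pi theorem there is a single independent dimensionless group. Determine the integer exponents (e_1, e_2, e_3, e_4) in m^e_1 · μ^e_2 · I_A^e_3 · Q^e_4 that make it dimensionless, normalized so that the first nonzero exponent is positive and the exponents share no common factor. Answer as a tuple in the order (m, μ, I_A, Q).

(1, -1, -1, 1)

M: e_1·(1) + e_2·(1) + e_3·(0) + e_4·(0) = 0
L: e_1·(0) + e_2·(-1) + e_3·(4) + e_4·(3) = 0
T: e_1·(0) + e_2·(-1) + e_3·(0) + e_4·(-1) = 0
Solving this homogeneous linear system for the smallest-integer solution (first nonzero entry positive) gives (1, -1, -1, 1).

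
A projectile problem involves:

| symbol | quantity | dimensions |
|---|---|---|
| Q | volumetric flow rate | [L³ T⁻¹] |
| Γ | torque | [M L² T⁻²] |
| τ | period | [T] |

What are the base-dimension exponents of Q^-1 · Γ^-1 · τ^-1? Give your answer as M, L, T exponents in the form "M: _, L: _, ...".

Collect each base-dimension exponent across the product:
  M: −(0) − (1) − (0) = -1
  L: −(3) − (2) − (0) = -5
  T: −(-1) − (-2) − (1) = 2
So the dimensions are [M⁻¹ L⁻⁵ T²].

M: -1, L: -5, T: 2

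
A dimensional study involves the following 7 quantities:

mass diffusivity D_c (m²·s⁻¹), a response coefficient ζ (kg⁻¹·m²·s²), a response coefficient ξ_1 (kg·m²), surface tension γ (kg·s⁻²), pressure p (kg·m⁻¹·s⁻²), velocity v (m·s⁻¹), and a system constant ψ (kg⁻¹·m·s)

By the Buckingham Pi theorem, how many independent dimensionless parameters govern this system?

4

There are 7 variables and 3 base dimensions (M, L, T).
The dimension matrix has rank 3.
Independent dimensionless groups: 7 − 3 = 4.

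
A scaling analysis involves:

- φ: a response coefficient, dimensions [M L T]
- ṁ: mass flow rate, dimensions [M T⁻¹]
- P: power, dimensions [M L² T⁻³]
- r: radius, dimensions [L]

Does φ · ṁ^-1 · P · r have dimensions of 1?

no

Sum the exponent of each base dimension across the product:
  M: [φ]_M − [ṁ]_M + [P]_M + [r]_M = (1) − (1) + (1) + (0) = 1
  L: [φ]_L − [ṁ]_L + [P]_L + [r]_L = (1) − (0) + (2) + (1) = 4
  T: [φ]_T − [ṁ]_T + [P]_T + [r]_T = (1) − (-1) + (-3) + (0) = -1
Net dimensions [M L⁴ T⁻¹] ≠ [1] — not dimensionless.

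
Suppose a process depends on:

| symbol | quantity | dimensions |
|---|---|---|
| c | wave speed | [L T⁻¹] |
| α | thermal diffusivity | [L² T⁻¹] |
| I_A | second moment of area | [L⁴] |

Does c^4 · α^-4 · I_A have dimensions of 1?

yes

Sum the exponent of each base dimension across the product:
  M: 4·[c]_M − 4·[α]_M + [I_A]_M = 4·(0) − 4·(0) + (0) = 0
  L: 4·[c]_L − 4·[α]_L + [I_A]_L = 4·(1) − 4·(2) + (4) = 0
  T: 4·[c]_T − 4·[α]_T + [I_A]_T = 4·(-1) − 4·(-1) + (0) = 0
All base exponents vanish — dimensionless.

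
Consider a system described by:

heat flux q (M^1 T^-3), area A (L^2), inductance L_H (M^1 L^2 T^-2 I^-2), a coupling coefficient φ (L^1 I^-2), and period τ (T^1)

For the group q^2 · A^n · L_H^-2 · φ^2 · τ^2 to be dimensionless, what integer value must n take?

Balance the L exponent: (2)·n from A, plus 2·(0) − 2·(2) + 2·(1) + 2·(0) = -2 from the rest, must sum to zero.
2n − 2 = 0, so n = 1.

1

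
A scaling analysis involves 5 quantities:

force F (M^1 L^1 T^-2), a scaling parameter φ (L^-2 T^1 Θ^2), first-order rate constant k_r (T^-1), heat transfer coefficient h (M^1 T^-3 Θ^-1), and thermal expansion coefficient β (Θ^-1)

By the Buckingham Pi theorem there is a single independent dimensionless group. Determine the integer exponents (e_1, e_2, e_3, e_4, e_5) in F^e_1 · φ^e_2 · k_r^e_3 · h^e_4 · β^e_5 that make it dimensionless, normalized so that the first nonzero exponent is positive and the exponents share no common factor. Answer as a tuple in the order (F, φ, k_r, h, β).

(2, 1, 3, -2, 4)

M: e_1·(1) + e_2·(0) + e_3·(0) + e_4·(1) + e_5·(0) = 0
L: e_1·(1) + e_2·(-2) + e_3·(0) + e_4·(0) + e_5·(0) = 0
T: e_1·(-2) + e_2·(1) + e_3·(-1) + e_4·(-3) + e_5·(0) = 0
Θ: e_1·(0) + e_2·(2) + e_3·(0) + e_4·(-1) + e_5·(-1) = 0
Solving this homogeneous linear system for the smallest-integer solution (first nonzero entry positive) gives (2, 1, 3, -2, 4).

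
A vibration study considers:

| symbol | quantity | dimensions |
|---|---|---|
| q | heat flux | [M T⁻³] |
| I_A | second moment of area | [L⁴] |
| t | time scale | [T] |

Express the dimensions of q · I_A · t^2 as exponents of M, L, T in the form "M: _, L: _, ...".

M: 1, L: 4, T: -1

Collect each base-dimension exponent across the product:
  M: (1) + (0) + 2·(0) = 1
  L: (0) + (4) + 2·(0) = 4
  T: (-3) + (0) + 2·(1) = -1
So the dimensions are [M L⁴ T⁻¹].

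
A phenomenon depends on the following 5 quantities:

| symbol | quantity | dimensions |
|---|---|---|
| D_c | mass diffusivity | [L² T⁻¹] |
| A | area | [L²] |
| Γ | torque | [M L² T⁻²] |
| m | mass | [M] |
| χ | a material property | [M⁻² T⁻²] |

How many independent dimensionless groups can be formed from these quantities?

There are 5 variables and 3 base dimensions (M, L, T).
The dimension matrix has rank 3.
Independent dimensionless groups: 5 − 3 = 2.

2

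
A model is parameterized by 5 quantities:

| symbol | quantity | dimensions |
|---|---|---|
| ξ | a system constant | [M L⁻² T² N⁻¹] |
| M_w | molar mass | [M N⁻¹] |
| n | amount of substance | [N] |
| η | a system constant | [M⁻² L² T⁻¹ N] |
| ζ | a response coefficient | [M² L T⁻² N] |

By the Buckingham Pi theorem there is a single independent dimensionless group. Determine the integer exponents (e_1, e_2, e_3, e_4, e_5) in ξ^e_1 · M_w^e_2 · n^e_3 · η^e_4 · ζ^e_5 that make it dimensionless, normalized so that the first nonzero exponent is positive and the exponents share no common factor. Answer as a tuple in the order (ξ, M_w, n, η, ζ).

(3, -3, -4, 2, 2)

M: e_1·(1) + e_2·(1) + e_3·(0) + e_4·(-2) + e_5·(2) = 0
L: e_1·(-2) + e_2·(0) + e_3·(0) + e_4·(2) + e_5·(1) = 0
T: e_1·(2) + e_2·(0) + e_3·(0) + e_4·(-1) + e_5·(-2) = 0
N: e_1·(-1) + e_2·(-1) + e_3·(1) + e_4·(1) + e_5·(1) = 0
Solving this homogeneous linear system for the smallest-integer solution (first nonzero entry positive) gives (3, -3, -4, 2, 2).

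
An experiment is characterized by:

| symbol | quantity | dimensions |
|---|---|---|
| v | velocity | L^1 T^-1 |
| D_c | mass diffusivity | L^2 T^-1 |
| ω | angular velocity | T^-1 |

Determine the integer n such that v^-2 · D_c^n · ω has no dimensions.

1

Balance the L exponent: (2)·n from D_c, plus −2·(1) + (0) = -2 from the rest, must sum to zero.
2n − 2 = 0, so n = 1.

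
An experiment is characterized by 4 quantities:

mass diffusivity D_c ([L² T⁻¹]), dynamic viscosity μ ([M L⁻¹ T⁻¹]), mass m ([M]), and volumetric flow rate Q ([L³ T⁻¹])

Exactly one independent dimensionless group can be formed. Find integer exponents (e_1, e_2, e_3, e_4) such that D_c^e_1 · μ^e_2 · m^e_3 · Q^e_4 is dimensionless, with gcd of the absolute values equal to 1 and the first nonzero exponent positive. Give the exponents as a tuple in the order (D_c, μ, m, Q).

M: e_1·(0) + e_2·(1) + e_3·(1) + e_4·(0) = 0
L: e_1·(2) + e_2·(-1) + e_3·(0) + e_4·(3) = 0
T: e_1·(-1) + e_2·(-1) + e_3·(0) + e_4·(-1) = 0
Solving this homogeneous linear system for the smallest-integer solution (first nonzero entry positive) gives (4, -1, 1, -3).

(4, -1, 1, -3)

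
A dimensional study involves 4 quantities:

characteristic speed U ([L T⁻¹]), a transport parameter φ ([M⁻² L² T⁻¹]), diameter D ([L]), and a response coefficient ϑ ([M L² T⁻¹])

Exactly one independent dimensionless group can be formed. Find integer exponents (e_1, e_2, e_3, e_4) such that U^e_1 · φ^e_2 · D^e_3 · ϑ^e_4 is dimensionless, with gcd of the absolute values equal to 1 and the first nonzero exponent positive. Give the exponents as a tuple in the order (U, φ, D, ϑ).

M: e_1·(0) + e_2·(-2) + e_3·(0) + e_4·(1) = 0
L: e_1·(1) + e_2·(2) + e_3·(1) + e_4·(2) = 0
T: e_1·(-1) + e_2·(-1) + e_3·(0) + e_4·(-1) = 0
Solving this homogeneous linear system for the smallest-integer solution (first nonzero entry positive) gives (3, -1, 3, -2).

(3, -1, 3, -2)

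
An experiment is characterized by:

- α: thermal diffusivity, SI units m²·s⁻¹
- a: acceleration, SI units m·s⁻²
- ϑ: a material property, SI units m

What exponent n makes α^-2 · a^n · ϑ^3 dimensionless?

Balance the L exponent: (1)·n from a, plus −2·(2) + 3·(1) = -1 from the rest, must sum to zero.
n − 1 = 0, so n = 1.

1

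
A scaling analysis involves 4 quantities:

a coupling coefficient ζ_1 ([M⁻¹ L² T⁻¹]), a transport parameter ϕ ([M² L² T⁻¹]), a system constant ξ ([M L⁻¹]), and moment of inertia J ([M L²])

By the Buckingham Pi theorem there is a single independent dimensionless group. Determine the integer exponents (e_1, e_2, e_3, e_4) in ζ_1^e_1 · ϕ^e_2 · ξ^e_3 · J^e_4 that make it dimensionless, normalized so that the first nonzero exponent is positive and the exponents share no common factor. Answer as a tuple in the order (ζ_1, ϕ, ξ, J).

(1, -1, 2, 1)

M: e_1·(-1) + e_2·(2) + e_3·(1) + e_4·(1) = 0
L: e_1·(2) + e_2·(2) + e_3·(-1) + e_4·(2) = 0
T: e_1·(-1) + e_2·(-1) + e_3·(0) + e_4·(0) = 0
Solving this homogeneous linear system for the smallest-integer solution (first nonzero entry positive) gives (1, -1, 2, 1).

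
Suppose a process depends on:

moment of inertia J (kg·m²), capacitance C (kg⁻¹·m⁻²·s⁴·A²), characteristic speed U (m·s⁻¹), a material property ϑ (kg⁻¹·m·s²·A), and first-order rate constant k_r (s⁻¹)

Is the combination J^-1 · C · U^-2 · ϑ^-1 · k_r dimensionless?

Sum the exponent of each base dimension across the product:
  M: −[J]_M + [C]_M − 2·[U]_M − [ϑ]_M + [k_r]_M = −(1) + (-1) − 2·(0) − (-1) + (0) = -1
  L: −[J]_L + [C]_L − 2·[U]_L − [ϑ]_L + [k_r]_L = −(2) + (-2) − 2·(1) − (1) + (0) = -7
  T: −[J]_T + [C]_T − 2·[U]_T − [ϑ]_T + [k_r]_T = −(0) + (4) − 2·(-1) − (2) + (-1) = 3
  I: −[J]_I + [C]_I − 2·[U]_I − [ϑ]_I + [k_r]_I = −(0) + (2) − 2·(0) − (1) + (0) = 1
Net dimensions [M⁻¹ L⁻⁷ T³ I] ≠ [1] — not dimensionless.

no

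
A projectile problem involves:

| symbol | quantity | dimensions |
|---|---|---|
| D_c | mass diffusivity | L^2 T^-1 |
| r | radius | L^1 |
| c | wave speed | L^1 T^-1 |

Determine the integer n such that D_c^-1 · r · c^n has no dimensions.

Balance the L exponent: (1)·n from c, plus −(2) + (1) = -1 from the rest, must sum to zero.
n − 1 = 0, so n = 1.

1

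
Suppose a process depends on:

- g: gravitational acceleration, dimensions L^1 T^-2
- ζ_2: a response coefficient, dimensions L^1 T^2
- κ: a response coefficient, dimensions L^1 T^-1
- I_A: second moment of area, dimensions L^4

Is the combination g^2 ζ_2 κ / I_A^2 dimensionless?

no

Sum the exponent of each base dimension across the product:
  L: 2·[g]_L + [ζ_2]_L + [κ]_L − 2·[I_A]_L = 2·(1) + (1) + (1) − 2·(4) = -4
  T: 2·[g]_T + [ζ_2]_T + [κ]_T − 2·[I_A]_T = 2·(-2) + (2) + (-1) − 2·(0) = -3
Net dimensions [L⁻⁴ T⁻³] ≠ [1] — not dimensionless.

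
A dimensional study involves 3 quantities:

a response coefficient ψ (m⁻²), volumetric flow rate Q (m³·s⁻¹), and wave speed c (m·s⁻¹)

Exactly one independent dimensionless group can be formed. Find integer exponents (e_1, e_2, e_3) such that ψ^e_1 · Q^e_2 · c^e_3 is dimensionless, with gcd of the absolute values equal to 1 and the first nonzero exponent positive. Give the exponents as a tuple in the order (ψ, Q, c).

(1, 1, -1)

L: e_1·(-2) + e_2·(3) + e_3·(1) = 0
T: e_1·(0) + e_2·(-1) + e_3·(-1) = 0
Solving this homogeneous linear system for the smallest-integer solution (first nonzero entry positive) gives (1, 1, -1).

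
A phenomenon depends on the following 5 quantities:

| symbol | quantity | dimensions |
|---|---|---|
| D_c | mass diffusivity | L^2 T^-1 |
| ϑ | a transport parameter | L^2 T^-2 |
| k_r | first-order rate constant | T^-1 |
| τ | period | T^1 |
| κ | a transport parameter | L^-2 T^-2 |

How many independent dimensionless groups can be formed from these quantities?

3

There are 5 variables and 2 base dimensions (L, T).
The dimension matrix has rank 2.
Independent dimensionless groups: 5 − 2 = 3.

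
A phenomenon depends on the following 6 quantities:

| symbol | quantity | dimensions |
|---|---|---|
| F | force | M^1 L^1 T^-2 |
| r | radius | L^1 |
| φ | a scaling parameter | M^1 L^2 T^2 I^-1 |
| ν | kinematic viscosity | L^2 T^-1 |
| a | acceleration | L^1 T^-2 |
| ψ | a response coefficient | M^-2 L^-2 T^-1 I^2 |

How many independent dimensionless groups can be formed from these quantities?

2

There are 6 variables and 4 base dimensions (M, L, T, I).
The dimension matrix has rank 4.
Independent dimensionless groups: 6 − 4 = 2.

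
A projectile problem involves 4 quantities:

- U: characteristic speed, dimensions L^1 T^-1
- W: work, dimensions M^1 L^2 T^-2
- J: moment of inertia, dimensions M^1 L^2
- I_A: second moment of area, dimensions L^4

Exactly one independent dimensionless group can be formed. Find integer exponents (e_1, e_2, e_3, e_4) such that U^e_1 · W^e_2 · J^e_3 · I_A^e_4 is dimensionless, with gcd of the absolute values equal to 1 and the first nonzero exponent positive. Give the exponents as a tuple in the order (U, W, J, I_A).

M: e_1·(0) + e_2·(1) + e_3·(1) + e_4·(0) = 0
L: e_1·(1) + e_2·(2) + e_3·(2) + e_4·(4) = 0
T: e_1·(-1) + e_2·(-2) + e_3·(0) + e_4·(0) = 0
Solving this homogeneous linear system for the smallest-integer solution (first nonzero entry positive) gives (4, -2, 2, -1).

(4, -2, 2, -1)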